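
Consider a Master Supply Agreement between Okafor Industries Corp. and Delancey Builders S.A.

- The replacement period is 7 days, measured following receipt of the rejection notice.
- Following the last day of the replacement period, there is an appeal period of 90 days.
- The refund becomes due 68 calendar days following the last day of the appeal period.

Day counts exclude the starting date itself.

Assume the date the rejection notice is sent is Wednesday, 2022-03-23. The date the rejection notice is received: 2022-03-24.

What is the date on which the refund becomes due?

The last day of the replacement period: 2022-03-24 + 7 days = 2022-03-31.
The last day of the appeal period: 2022-03-31 + 90 days = 2022-06-29.
The date on which the refund becomes due: 68 calendar days after 2022-06-29 is 2022-09-05.

2022-09-05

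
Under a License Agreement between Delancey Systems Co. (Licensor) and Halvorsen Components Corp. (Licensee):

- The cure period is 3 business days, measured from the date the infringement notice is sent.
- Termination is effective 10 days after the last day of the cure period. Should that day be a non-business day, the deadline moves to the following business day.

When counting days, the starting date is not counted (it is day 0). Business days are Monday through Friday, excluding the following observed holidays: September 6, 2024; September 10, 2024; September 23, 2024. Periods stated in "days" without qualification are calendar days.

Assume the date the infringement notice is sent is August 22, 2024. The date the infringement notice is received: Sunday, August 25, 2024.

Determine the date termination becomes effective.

September 9, 2024

From Thursday, August 22, 2024, 3 business days (Aug 23, Aug 26, Aug 27, skipping weekends) brings us to Tuesday, August 27, 2024, which is the last day of the cure period.
Adding 10 calendar days to August 27, 2024 gives September 6, 2024, which is the date termination becomes effective. That falls on Friday, a listed holiday, so it rolls to the next business day, Monday, September 9, 2024.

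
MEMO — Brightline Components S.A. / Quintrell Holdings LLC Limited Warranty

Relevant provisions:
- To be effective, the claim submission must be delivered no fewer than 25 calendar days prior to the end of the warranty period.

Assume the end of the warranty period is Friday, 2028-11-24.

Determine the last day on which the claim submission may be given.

Counting back 25 calendar days from 2028-11-24 gives 2028-10-30.

2028-10-30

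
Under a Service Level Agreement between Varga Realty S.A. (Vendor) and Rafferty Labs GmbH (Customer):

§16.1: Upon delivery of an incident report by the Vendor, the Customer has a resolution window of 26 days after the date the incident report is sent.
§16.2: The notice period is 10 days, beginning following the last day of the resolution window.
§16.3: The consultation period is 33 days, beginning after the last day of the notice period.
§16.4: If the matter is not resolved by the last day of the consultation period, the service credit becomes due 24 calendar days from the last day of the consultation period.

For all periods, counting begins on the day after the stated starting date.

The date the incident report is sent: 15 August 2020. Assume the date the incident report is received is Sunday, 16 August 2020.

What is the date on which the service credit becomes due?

Adding 26 calendar days to 15 August 2020 gives 10 September 2020, which is the last day of the resolution window.
The last day of the notice period: 10 calendar days after 10 September 2020 is 20 September 2020.
The last day of the consultation period: 33 calendar days after 20 September 2020 is 23 October 2020.
The date on which the service credit becomes due: 23 October 2020 + 24 days = 16 November 2020.

16 November 2020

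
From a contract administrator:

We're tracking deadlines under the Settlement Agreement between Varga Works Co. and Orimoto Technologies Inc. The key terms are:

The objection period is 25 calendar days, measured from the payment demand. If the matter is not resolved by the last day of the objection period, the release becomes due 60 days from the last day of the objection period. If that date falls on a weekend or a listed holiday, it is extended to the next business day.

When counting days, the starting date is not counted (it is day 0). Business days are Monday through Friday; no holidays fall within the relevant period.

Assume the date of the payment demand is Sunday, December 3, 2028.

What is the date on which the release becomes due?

February 26, 2029

The last day of the objection period: December 3, 2028 + 25 days = December 28, 2028.
The date on which the release becomes due: 60 calendar days after December 28, 2028 is February 26, 2029. February 26, 2029 is a Monday, so no roll-forward applies.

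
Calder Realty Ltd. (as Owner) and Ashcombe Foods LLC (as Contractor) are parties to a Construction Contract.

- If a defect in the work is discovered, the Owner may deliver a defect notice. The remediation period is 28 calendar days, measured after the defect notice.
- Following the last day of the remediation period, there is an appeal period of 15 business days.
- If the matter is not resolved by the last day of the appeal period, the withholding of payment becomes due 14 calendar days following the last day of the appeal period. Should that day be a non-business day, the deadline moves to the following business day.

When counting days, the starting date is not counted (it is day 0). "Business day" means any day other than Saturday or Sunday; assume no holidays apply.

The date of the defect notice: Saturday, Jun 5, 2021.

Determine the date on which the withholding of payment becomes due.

The last day of the remediation period: 28 calendar days after Jun 5, 2021 is Jul 3, 2021.
From Saturday, Jul 3, 2021, 15 business days (Jul 5, Jul 6, Jul 7, Jul 8, …, Jul 21, Jul 22, Jul 23, skipping weekends) brings us to Friday, Jul 23, 2021, which is the last day of the appeal period.
The date on which the withholding of payment becomes due: Jul 23, 2021 + 14 days = Aug 6, 2021. Aug 6, 2021 is a Friday, so no roll-forward applies.

Aug 6, 2021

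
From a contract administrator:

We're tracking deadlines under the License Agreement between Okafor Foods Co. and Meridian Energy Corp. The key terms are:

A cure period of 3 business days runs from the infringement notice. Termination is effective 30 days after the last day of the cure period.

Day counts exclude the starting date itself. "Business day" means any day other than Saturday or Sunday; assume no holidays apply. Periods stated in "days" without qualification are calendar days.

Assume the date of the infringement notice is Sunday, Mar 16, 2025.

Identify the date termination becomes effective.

Apr 18, 2025

The last day of the cure period: 3 business days after Sunday, Mar 16, 2025, skipping weekends — Mar 17, Mar 18, Mar 19 — lands on Wednesday, Mar 19, 2025.
The date termination becomes effective: 30 calendar days after Mar 19, 2025 is Apr 18, 2025.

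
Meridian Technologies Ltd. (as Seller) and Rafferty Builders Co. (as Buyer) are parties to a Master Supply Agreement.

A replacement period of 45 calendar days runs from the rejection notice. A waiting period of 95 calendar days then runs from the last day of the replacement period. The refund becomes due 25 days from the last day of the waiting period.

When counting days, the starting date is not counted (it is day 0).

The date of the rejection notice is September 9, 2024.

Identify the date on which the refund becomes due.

The last day of the replacement period: 45 calendar days after September 9, 2024 is October 24, 2024.
Adding 95 calendar days to October 24, 2024 gives January 27, 2025, which is the last day of the waiting period.
The date on which the refund becomes due: 25 calendar days after January 27, 2025 is February 21, 2025.

February 21, 2025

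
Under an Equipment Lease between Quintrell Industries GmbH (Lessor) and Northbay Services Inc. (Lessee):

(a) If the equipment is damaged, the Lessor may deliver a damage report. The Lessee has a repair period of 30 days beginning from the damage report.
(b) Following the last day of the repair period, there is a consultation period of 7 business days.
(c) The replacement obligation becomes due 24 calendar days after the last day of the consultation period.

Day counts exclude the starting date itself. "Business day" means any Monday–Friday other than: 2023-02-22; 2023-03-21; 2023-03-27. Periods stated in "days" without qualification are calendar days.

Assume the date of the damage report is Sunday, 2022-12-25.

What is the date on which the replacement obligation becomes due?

2023-02-26

Adding 30 calendar days to 2022-12-25 gives 2023-01-24, which is the last day of the repair period.
The last day of the consultation period: 7 business days after Tuesday, 2023-01-24, skipping weekends — Jan 25, Jan 26, Jan 27, Jan 30, Jan 31, Feb 1, Feb 2 — lands on Thursday, 2023-02-02.
The date on which the replacement obligation becomes due: 24 calendar days after 2023-02-02 is 2023-02-26.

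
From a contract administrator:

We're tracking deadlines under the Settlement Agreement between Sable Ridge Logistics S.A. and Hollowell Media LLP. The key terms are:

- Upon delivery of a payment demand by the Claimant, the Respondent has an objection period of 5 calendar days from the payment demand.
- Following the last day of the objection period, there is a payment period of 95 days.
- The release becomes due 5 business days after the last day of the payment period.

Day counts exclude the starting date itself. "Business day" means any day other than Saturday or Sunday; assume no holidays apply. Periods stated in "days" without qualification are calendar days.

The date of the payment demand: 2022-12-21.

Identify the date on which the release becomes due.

2023-04-07

Adding 5 calendar days to 2022-12-21 gives 2022-12-26, which is the last day of the objection period.
The last day of the payment period: 2022-12-26 + 95 days = 2023-03-31.
The date on which the release becomes due: 5 business days after Friday, 2023-03-31, skipping weekends — Apr 3, Apr 4, Apr 5, Apr 6, Apr 7 — lands on Friday, 2023-04-07.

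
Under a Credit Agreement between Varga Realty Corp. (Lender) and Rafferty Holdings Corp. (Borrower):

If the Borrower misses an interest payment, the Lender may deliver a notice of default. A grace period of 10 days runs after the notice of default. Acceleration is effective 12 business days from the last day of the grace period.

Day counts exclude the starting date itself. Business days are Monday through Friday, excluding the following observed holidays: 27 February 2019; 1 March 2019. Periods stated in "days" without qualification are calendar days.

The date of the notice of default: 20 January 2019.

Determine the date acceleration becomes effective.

15 February 2019

The last day of the grace period: 20 January 2019 + 10 days = 30 January 2019.
From Wednesday, 30 January 2019, 12 business days (Jan 31, Feb 1, Feb 4, Feb 5, …, Feb 13, Feb 14, Feb 15, skipping weekends) brings us to Friday, 15 February 2019, which is the date acceleration becomes effective.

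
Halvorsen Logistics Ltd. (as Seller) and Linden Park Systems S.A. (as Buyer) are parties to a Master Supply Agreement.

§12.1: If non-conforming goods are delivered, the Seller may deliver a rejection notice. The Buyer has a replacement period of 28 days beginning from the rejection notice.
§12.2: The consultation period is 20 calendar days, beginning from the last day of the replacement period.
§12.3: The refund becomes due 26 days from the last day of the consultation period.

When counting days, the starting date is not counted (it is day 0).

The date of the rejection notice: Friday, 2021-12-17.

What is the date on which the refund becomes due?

Adding 28 calendar days to 2021-12-17 gives 2022-01-14, which is the last day of the replacement period.
Adding 20 calendar days to 2022-01-14 gives 2022-02-03, which is the last day of the consultation period.
Adding 26 calendar days to 2022-02-03 gives 2022-03-01, which is the date on which the refund becomes due.

2022-03-01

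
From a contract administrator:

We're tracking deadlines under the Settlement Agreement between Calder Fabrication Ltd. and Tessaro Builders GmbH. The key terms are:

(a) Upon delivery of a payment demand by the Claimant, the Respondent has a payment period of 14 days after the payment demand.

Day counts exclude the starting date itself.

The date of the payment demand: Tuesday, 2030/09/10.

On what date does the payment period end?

2030/09/24

Adding 14 calendar days to 2030/09/10 gives 2030/09/24, which is the last day of the payment period.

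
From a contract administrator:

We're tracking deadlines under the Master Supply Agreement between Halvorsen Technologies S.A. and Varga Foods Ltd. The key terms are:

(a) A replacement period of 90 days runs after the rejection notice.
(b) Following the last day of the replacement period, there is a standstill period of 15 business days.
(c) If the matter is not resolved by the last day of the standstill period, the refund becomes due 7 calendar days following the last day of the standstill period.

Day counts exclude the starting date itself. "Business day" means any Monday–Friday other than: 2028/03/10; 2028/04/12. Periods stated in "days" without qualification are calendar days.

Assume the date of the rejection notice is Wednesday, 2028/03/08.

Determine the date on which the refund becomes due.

2028/07/04

Adding 90 calendar days to 2028/03/08 gives 2028/06/06, which is the last day of the replacement period.
The last day of the standstill period: counting 15 business days from Tuesday, 2028/06/06 (Jun 7, Jun 8, Jun 9, Jun 12, …, Jun 23, Jun 26, Jun 27, skipping weekends) reaches Tuesday, 2028/06/27.
The date on which the refund becomes due: 7 calendar days after 2028/06/27 is 2028/07/04.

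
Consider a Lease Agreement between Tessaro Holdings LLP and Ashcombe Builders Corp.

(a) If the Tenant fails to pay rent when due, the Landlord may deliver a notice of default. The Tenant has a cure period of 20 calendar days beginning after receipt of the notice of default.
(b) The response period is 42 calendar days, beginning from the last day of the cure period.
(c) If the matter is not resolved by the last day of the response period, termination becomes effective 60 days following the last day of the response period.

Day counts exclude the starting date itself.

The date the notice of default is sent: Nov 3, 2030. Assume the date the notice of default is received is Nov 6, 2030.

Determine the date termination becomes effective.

Mar 8, 2031

The last day of the cure period: Nov 6, 2030 + 20 days = Nov 26, 2030.
The last day of the response period: Nov 26, 2030 + 42 days = Jan 7, 2031.
The date termination becomes effective: 60 calendar days after Jan 7, 2031 is Mar 8, 2031.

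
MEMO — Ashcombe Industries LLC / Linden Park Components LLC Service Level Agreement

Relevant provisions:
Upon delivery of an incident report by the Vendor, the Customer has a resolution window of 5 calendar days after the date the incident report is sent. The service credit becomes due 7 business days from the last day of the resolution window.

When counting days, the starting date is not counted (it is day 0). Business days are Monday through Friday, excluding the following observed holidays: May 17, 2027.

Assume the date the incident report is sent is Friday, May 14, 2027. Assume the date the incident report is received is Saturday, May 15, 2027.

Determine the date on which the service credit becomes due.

Adding 5 calendar days to May 14, 2027 gives May 19, 2027, which is the last day of the resolution window.
The date on which the service credit becomes due: 7 business days after Wednesday, May 19, 2027, skipping weekends — May 20, May 21, May 24, May 25, May 26, May 27, May 28 — lands on Friday, May 28, 2027.

May 28, 2027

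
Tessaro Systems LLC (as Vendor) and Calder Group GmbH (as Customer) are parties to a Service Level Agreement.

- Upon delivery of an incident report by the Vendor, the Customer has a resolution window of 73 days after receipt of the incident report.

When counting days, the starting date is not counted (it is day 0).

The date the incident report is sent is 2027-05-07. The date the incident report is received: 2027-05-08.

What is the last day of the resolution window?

2027-07-20

The last day of the resolution window: 2027-05-08 + 73 days = 2027-07-20.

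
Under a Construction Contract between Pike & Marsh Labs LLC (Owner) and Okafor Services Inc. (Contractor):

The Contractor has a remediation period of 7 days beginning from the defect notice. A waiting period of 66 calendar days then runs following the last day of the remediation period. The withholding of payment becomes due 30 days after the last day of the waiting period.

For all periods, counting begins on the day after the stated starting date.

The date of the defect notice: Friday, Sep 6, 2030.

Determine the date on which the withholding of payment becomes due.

Dec 18, 2030

The last day of the remediation period: Sep 6, 2030 + 7 days = Sep 13, 2030.
The last day of the waiting period: Sep 13, 2030 + 66 days = Nov 18, 2030.
Adding 30 calendar days to Nov 18, 2030 gives Dec 18, 2030, which is the date on which the withholding of payment becomes due.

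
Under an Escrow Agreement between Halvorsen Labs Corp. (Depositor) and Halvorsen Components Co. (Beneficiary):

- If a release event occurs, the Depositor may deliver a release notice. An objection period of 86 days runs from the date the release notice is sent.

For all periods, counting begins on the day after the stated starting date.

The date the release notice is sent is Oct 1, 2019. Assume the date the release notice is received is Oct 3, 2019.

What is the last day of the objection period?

Dec 26, 2019

The last day of the objection period: 86 calendar days after Oct 1, 2019 is Dec 26, 2019.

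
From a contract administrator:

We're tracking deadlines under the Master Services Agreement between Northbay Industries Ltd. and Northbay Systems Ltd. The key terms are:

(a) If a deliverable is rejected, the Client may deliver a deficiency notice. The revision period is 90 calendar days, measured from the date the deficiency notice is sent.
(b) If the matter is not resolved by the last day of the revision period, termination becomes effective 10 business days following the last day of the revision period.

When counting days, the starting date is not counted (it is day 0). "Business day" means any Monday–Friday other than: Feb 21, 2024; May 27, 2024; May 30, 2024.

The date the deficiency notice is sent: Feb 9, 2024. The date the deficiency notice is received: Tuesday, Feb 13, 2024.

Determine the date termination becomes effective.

The last day of the revision period: 90 calendar days after Feb 9, 2024 is May 9, 2024.
The date termination becomes effective: 10 business days after Thursday, May 9, 2024, skipping weekends — May 10, May 13, May 14, May 15, May 16, May 17, May 20, May 21, May 22, May 23 — lands on Thursday, May 23, 2024.

May 23, 2024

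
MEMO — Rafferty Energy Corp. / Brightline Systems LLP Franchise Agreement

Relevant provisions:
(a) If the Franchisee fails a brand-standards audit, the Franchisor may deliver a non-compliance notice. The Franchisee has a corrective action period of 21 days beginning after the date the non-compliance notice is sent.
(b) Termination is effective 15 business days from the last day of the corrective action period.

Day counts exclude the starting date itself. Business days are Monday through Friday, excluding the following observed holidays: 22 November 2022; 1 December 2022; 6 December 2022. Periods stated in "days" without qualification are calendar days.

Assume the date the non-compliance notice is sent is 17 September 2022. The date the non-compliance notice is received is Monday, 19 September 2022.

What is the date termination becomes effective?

The last day of the corrective action period: 21 calendar days after 17 September 2022 is 8 October 2022.
From Saturday, 8 October 2022, 15 business days (Oct 10, Oct 11, Oct 12, Oct 13, …, Oct 26, Oct 27, Oct 28, skipping weekends) brings us to Friday, 28 October 2022, which is the date termination becomes effective.

28 October 2022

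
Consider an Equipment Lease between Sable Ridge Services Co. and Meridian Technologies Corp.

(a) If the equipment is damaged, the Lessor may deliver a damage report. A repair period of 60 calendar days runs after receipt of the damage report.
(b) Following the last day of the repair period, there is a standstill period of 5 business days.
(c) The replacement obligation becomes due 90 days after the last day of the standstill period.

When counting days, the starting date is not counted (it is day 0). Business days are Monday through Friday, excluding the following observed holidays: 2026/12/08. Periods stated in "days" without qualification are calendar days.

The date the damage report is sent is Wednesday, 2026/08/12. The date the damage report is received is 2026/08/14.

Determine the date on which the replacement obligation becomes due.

2027/01/18

The last day of the repair period: 2026/08/14 + 60 days = 2026/10/13.
The last day of the standstill period: counting 5 business days from Tuesday, 2026/10/13 (Oct 14, Oct 15, Oct 16, Oct 19, Oct 20, skipping weekends) reaches Tuesday, 2026/10/20.
Adding 90 calendar days to 2026/10/20 gives 2027/01/18, which is the date on which the replacement obligation becomes due.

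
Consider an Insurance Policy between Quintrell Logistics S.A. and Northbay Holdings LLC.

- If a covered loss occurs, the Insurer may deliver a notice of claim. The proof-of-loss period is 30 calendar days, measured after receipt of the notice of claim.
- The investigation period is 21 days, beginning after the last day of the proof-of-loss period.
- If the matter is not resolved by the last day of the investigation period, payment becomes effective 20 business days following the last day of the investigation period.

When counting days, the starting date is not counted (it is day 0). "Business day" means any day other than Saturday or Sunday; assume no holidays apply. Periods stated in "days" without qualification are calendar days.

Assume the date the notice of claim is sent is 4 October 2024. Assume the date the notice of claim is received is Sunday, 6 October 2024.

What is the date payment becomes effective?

Adding 30 calendar days to 6 October 2024 gives 5 November 2024, which is the last day of the proof-of-loss period.
The last day of the investigation period: 21 calendar days after 5 November 2024 is 26 November 2024.
The date payment becomes effective: counting 20 business days from Tuesday, 26 November 2024 (Nov 27, Nov 28, Nov 29, Dec 2, …, Dec 20, Dec 23, Dec 24, skipping weekends) reaches Tuesday, 24 December 2024.

24 December 2024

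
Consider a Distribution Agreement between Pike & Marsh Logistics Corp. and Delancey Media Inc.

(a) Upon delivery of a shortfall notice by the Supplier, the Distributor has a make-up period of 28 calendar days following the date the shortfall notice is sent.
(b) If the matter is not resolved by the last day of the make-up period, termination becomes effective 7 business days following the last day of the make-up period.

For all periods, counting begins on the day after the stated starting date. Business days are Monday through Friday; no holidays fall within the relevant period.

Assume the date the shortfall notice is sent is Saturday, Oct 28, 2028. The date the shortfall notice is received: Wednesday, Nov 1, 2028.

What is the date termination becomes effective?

The last day of the make-up period: 28 calendar days after Oct 28, 2028 is Nov 25, 2028.
The date termination becomes effective: 7 business days after Saturday, Nov 25, 2028, skipping weekends — Nov 27, Nov 28, Nov 29, Nov 30, Dec 1, Dec 4, Dec 5 — lands on Tuesday, Dec 5, 2028.

Dec 5, 2028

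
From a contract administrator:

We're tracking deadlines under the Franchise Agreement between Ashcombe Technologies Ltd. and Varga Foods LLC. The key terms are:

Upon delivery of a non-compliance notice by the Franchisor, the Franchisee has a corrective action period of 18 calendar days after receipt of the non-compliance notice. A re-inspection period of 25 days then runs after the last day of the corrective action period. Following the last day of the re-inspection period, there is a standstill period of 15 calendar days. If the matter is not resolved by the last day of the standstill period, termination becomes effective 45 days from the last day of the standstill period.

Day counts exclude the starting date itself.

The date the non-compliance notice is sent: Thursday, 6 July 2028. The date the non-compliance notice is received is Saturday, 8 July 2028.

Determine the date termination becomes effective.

The last day of the corrective action period: 8 July 2028 + 18 days = 26 July 2028.
Adding 25 calendar days to 26 July 2028 gives 20 August 2028, which is the last day of the re-inspection period.
The last day of the standstill period: 20 August 2028 + 15 days = 4 September 2028.
The date termination becomes effective: 45 calendar days after 4 September 2028 is 19 October 2028.

19 October 2028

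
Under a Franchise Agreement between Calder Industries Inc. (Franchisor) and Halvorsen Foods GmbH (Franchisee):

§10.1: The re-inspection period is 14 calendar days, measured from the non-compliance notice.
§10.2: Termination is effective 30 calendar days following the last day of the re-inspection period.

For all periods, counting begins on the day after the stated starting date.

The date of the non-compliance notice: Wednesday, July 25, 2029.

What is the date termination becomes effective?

The last day of the re-inspection period: July 25, 2029 + 14 days = August 8, 2029.
The date termination becomes effective: 30 calendar days after August 8, 2029 is September 7, 2029.

September 7, 2029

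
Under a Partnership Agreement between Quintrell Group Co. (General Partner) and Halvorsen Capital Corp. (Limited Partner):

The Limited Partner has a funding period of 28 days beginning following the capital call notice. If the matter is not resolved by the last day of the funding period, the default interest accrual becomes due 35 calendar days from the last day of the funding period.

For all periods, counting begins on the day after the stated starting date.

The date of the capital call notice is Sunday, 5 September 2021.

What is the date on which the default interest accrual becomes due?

7 November 2021

The last day of the funding period: 28 calendar days after 5 September 2021 is 3 October 2021.
Adding 35 calendar days to 3 October 2021 gives 7 November 2021, which is the date on which the default interest accrual becomes due.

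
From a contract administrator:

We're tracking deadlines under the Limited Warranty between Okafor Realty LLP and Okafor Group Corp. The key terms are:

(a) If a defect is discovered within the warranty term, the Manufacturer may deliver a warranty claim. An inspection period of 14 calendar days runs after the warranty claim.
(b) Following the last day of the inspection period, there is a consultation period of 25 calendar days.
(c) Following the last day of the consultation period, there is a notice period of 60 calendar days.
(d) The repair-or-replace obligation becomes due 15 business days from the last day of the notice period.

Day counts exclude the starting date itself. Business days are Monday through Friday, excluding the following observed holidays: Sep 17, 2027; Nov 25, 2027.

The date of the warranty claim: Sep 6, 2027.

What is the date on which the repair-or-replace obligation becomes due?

Jan 4, 2028

Adding 14 calendar days to Sep 6, 2027 gives Sep 20, 2027, which is the last day of the inspection period.
The last day of the consultation period: 25 calendar days after Sep 20, 2027 is Oct 15, 2027.
Adding 60 calendar days to Oct 15, 2027 gives Dec 14, 2027, which is the last day of the notice period.
The date on which the repair-or-replace obligation becomes due: 15 business days after Tuesday, Dec 14, 2027, skipping weekends — Dec 15, Dec 16, Dec 17, Dec 20, …, Dec 31, Jan 3, Jan 4 — lands on Tuesday, Jan 4, 2028.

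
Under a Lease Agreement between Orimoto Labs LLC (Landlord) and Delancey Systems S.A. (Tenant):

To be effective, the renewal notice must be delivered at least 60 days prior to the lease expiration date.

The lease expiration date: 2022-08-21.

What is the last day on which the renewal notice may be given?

2022-06-22

Counting back 60 calendar days from 2022-08-21 gives 2022-06-22.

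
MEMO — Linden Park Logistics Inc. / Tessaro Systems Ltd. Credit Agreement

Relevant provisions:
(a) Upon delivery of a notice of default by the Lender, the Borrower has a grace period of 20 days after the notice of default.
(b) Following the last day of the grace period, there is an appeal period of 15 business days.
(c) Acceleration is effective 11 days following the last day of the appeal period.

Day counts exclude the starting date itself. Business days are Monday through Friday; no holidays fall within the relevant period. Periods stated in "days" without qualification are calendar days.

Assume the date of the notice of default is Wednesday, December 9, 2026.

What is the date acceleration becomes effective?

Adding 20 calendar days to December 9, 2026 gives December 29, 2026, which is the last day of the grace period.
The last day of the appeal period: counting 15 business days from Tuesday, December 29, 2026 (Dec 30, Dec 31, Jan 1, Jan 4, …, Jan 15, Jan 18, Jan 19, skipping weekends) reaches Tuesday, January 19, 2027.
The date acceleration becomes effective: 11 calendar days after January 19, 2027 is January 30, 2027.

January 30, 2027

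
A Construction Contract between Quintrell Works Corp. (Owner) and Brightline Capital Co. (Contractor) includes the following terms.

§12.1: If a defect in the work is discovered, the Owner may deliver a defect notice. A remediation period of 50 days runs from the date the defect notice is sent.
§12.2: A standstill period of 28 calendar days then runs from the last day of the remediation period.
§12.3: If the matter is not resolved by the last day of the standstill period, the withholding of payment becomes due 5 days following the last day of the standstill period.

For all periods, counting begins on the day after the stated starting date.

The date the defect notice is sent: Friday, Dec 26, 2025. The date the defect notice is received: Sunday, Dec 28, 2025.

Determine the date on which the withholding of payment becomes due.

Mar 19, 2026

The last day of the remediation period: 50 calendar days after Dec 26, 2025 is Feb 14, 2026.
Adding 28 calendar days to Feb 14, 2026 gives Mar 14, 2026, which is the last day of the standstill period.
The date on which the withholding of payment becomes due: Mar 14, 2026 + 5 days = Mar 19, 2026.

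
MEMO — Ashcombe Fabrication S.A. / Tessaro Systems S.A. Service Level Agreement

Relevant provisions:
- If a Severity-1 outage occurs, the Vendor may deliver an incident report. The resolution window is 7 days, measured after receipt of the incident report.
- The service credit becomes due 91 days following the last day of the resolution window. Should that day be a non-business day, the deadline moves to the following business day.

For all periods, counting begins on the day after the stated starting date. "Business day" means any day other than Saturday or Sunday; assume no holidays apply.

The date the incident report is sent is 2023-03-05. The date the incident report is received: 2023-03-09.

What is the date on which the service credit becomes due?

2023-06-15

The last day of the resolution window: 2023-03-09 + 7 days = 2023-03-16.
The date on which the service credit becomes due: 91 calendar days after 2023-03-16 is 2023-06-15. 2023-06-15 is a Thursday, so no roll-forward applies.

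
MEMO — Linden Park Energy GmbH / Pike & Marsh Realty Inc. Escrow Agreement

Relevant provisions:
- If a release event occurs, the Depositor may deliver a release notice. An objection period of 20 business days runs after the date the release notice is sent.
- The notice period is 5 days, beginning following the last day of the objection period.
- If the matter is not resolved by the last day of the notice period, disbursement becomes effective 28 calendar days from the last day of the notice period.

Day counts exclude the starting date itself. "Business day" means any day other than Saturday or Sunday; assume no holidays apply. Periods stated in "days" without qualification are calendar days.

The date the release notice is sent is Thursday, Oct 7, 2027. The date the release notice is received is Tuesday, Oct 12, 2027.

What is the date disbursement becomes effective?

The last day of the objection period: 20 business days after Thursday, Oct 7, 2027, skipping weekends — Oct 8, Oct 11, Oct 12, Oct 13, …, Nov 2, Nov 3, Nov 4 — lands on Thursday, Nov 4, 2027.
Adding 5 calendar days to Nov 4, 2027 gives Nov 9, 2027, which is the last day of the notice period.
Adding 28 calendar days to Nov 9, 2027 gives Dec 7, 2027, which is the date disbursement becomes effective.

Dec 7, 2027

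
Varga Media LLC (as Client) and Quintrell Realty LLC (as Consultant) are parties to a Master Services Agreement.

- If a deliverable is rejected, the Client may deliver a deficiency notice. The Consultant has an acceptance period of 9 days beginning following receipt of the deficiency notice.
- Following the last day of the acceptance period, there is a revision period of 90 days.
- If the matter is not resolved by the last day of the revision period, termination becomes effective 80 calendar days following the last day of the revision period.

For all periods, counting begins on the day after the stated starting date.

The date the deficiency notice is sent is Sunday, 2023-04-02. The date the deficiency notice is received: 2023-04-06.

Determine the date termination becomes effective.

Adding 9 calendar days to 2023-04-06 gives 2023-04-15, which is the last day of the acceptance period.
Adding 90 calendar days to 2023-04-15 gives 2023-07-14, which is the last day of the revision period.
The date termination becomes effective: 80 calendar days after 2023-07-14 is 2023-10-02.

2023-10-02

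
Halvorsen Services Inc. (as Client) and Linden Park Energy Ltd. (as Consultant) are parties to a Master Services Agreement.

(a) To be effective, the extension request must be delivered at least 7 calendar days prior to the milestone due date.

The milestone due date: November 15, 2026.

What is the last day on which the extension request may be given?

November 8, 2026

November 15, 2026 minus 7 days is November 8, 2026.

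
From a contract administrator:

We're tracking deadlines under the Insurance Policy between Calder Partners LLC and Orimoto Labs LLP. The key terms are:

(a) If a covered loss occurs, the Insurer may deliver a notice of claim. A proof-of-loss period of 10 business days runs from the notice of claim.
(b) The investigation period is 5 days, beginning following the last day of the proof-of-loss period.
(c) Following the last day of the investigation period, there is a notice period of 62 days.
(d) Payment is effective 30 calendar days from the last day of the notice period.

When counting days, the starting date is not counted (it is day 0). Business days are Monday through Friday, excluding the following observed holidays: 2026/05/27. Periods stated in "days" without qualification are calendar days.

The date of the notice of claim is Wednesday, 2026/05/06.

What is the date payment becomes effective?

2026/08/25

From Wednesday, 2026/05/06, 10 business days (May 7, May 8, May 11, May 12, May 13, May 14, May 15, May 18, May 19, May 20, skipping weekends) brings us to Wednesday, 2026/05/20, which is the last day of the proof-of-loss period.
The last day of the investigation period: 2026/05/20 + 5 days = 2026/05/25.
The last day of the notice period: 62 calendar days after 2026/05/25 is 2026/07/26.
The date payment becomes effective: 30 calendar days after 2026/07/26 is 2026/08/25.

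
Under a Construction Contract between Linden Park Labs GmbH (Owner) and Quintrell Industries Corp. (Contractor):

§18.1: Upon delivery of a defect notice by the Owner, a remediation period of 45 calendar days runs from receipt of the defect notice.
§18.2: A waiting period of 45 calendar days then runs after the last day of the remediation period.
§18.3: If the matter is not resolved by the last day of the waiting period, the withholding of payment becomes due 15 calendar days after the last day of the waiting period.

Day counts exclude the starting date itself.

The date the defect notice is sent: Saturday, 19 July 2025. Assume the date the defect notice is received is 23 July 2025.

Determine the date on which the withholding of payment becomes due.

5 November 2025

Adding 45 calendar days to 23 July 2025 gives 6 September 2025, which is the last day of the remediation period.
The last day of the waiting period: 45 calendar days after 6 September 2025 is 21 October 2025.
Adding 15 calendar days to 21 October 2025 gives 5 November 2025, which is the date on which the withholding of payment becomes due.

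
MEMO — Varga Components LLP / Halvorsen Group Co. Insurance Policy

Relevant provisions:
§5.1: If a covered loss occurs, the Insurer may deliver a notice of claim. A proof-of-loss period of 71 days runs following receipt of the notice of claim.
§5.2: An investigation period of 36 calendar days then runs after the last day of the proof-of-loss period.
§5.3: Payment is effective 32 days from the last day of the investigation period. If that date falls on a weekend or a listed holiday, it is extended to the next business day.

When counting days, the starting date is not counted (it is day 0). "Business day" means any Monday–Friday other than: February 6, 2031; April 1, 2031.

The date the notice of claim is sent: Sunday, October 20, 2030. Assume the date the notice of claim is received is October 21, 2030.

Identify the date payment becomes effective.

March 10, 2031

Adding 71 calendar days to October 21, 2030 gives December 31, 2030, which is the last day of the proof-of-loss period.
The last day of the investigation period: 36 calendar days after December 31, 2030 is February 5, 2031.
Adding 32 calendar days to February 5, 2031 gives March 9, 2031, which is the date payment becomes effective. That falls on a Sunday, so it rolls to the next business day, Monday, March 10, 2031.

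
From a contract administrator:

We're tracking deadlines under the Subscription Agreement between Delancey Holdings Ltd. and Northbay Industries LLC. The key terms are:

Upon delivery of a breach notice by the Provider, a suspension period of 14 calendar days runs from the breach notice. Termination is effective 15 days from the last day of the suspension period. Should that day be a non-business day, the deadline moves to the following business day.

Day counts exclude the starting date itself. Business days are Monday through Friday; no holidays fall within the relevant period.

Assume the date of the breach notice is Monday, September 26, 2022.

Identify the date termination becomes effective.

Adding 14 calendar days to September 26, 2022 gives October 10, 2022, which is the last day of the suspension period.
The date termination becomes effective: 15 calendar days after October 10, 2022 is October 25, 2022. October 25, 2022 is a Tuesday, so no roll-forward applies.

October 25, 2022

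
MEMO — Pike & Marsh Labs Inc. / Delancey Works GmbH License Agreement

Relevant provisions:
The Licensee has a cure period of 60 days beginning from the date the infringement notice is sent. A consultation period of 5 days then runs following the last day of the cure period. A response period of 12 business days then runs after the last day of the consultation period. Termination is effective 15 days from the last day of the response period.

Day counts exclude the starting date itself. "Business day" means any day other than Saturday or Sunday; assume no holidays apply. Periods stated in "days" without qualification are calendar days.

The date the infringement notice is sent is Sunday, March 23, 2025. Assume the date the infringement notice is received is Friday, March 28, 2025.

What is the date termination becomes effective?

June 27, 2025

The last day of the cure period: 60 calendar days after March 23, 2025 is May 22, 2025.
The last day of the consultation period: May 22, 2025 + 5 days = May 27, 2025.
The last day of the response period: 12 business days after Tuesday, May 27, 2025, skipping weekends — May 28, May 29, May 30, Jun 2, …, Jun 10, Jun 11, Jun 12 — lands on Thursday, June 12, 2025.
The date termination becomes effective: 15 calendar days after June 12, 2025 is June 27, 2025.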